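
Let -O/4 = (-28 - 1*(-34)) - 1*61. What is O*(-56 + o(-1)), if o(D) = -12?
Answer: -14960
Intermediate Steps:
O = 220 (O = -4*((-28 - 1*(-34)) - 1*61) = -4*((-28 + 34) - 61) = -4*(6 - 61) = -4*(-55) = 220)
O*(-56 + o(-1)) = 220*(-56 - 12) = 220*(-68) = -14960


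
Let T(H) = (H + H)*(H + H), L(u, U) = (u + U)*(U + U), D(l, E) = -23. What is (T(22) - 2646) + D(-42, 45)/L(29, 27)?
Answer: -2147063/3024 ≈ -710.01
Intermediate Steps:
L(u, U) = 2*U*(U + u) (L(u, U) = (U + u)*(2*U) = 2*U*(U + u))
T(H) = 4*H² (T(H) = (2*H)*(2*H) = 4*H²)
(T(22) - 2646) + D(-42, 45)/L(29, 27) = (4*22² - 2646) - 23*1/(54*(27 + 29)) = (4*484 - 2646) - 23/(2*27*56) = (1936 - 2646) - 23/3024 = -710 - 23*1/3024 = -710 - 23/3024 = -2147063/3024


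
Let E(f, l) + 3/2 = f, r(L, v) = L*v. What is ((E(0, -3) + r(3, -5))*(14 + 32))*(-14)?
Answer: 10626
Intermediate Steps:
E(f, l) = -3/2 + f
((E(0, -3) + r(3, -5))*(14 + 32))*(-14) = (((-3/2 + 0) + 3*(-5))*(14 + 32))*(-14) = ((-3/2 - 15)*46)*(-14) = -33/2*46*(-14) = -759*(-14) = 10626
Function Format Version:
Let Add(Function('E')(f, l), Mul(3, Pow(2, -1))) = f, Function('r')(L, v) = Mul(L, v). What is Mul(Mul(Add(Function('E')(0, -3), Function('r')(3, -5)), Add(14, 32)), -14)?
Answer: 10626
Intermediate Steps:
Function('E')(f, l) = Add(Rational(-3, 2), f)
Mul(Mul(Add(Function('E')(0, -3), Function('r')(3, -5)), Add(14, 32)), -14) = Mul(Mul(Add(Add(Rational(-3, 2), 0), Mul(3, -5)), Add(14, 32)), -14) = Mul(Mul(Add(Rational(-3, 2), -15), 46), -14) = Mul(Mul(Rational(-33, 2), 46), -14) = Mul(-759, -14) = 10626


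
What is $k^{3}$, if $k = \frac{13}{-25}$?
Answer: $- \frac{2197}{15625} \approx -0.14061$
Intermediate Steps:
$k = - \frac{13}{25}$ ($k = 13 \left(- \frac{1}{25}\right) = - \frac{13}{25} \approx -0.52$)
$k^{3} = \left(- \frac{13}{25}\right)^{3} = - \frac{2197}{15625}$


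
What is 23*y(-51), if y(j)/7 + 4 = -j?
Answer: 7567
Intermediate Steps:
y(j) = -28 - 7*j (y(j) = -28 + 7*(-j) = -28 - 7*j)
23*y(-51) = 23*(-28 - 7*(-51)) = 23*(-28 + 357) = 23*329 = 7567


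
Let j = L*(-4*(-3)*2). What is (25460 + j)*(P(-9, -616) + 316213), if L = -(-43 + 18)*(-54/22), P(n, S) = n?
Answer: 83433587440/11 ≈ 7.5849e+9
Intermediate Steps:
L = -675/11 (L = -(-25)*(-54*1/22) = -(-25)*(-27)/11 = -1*675/11 = -675/11 ≈ -61.364)
j = -16200/11 (j = -675*(-4*(-3))*2/11 = -8100*2/11 = -675/11*24 = -16200/11 ≈ -1472.7)
(25460 + j)*(P(-9, -616) + 316213) = (25460 - 16200/11)*(-9 + 316213) = (263860/11)*316204 = 83433587440/11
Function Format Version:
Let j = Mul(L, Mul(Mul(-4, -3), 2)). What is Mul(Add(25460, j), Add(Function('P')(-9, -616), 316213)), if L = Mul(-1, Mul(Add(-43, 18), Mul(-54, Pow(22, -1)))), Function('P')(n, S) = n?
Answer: Rational(83433587440, 11) ≈ 7.5849e+9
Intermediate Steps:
L = Rational(-675, 11) (L = Mul(-1, Mul(-25, Mul(-54, Rational(1, 22)))) = Mul(-1, Mul(-25, Rational(-27, 11))) = Mul(-1, Rational(675, 11)) = Rational(-675, 11) ≈ -61.364)
j = Rational(-16200, 11) (j = Mul(Rational(-675, 11), Mul(Mul(-4, -3), 2)) = Mul(Rational(-675, 11), Mul(12, 2)) = Mul(Rational(-675, 11), 24) = Rational(-16200, 11) ≈ -1472.7)
Mul(Add(25460, j), Add(Function('P')(-9, -616), 316213)) = Mul(Add(25460, Rational(-16200, 11)), Add(-9, 316213)) = Mul(Rational(263860, 11), 316204) = Rational(83433587440, 11)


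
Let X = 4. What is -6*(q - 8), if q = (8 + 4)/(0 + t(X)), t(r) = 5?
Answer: 168/5 ≈ 33.600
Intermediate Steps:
q = 12/5 (q = (8 + 4)/(0 + 5) = 12/5 ≈ 2.4000)
-6*(q - 8) = -6*(12/5 - 8) = -6*(-28/5) = 168/5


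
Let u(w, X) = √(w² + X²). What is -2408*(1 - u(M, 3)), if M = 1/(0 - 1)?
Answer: -2408 + 2408*√10 ≈ 5206.8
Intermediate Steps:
M = -1 (M = 1/(-1) = -1)
u(w, X) = √(X² + w²)
-2408*(1 - u(M, 3)) = -2408*(1 - √(3² + (-1)²)) = -2408*(1 - √(9 + 1)) = -2408*(1 - √10) = -2408 + 2408*√10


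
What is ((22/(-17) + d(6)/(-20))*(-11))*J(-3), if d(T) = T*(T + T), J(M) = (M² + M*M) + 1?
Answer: 86944/85 ≈ 1022.9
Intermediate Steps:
J(M) = 1 + 2*M² (J(M) = (M² + M²) + 1 = 2*M² + 1 = 1 + 2*M²)
d(T) = 2*T² (d(T) = T*(2*T) = 2*T²)
((22/(-17) + d(6)/(-20))*(-11))*J(-3) = ((22/(-17) + (2*6²)/(-20))*(-11))*(1 + 2*(-3)²) = ((22*(-1/17) + (2*36)*(-1/20))*(-11))*(1 + 2*9) = ((-22/17 + 72*(-1/20))*(-11))*(1 + 18) = ((-22/17 - 18/5)*(-11))*19 = -416/85*(-11)*19 = (4576/85)*19 = 86944/85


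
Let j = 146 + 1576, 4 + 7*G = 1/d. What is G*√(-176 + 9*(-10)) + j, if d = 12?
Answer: 1722 - 47*I*√266/84 ≈ 1722.0 - 9.1256*I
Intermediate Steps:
G = -47/84 (G = -4/7 + (⅐)/12 = -4/7 + (⅐)*(1/12) = -4/7 + 1/84 = -47/84 ≈ -0.55952)
j = 1722
G*√(-176 + 9*(-10)) + j = -47*√(-176 + 9*(-10))/84 + 1722 = -47*√(-176 - 90)/84 + 1722 = -47*I*√266/84 + 1722 = 1722 - 47*I*√266/84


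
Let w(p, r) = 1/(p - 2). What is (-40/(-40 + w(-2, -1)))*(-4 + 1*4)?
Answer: 0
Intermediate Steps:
w(p, r) = 1/(-2 + p)
(-40/(-40 + w(-2, -1)))*(-4 + 1*4) = (-40/(-40 + 1/(-2 - 2)))*(-4 + 1*4) = (-40/(-40 + 1/(-4)))*(-4 + 4) = -40/(-40 - ¼)*0 = -40/(-161/4)*0 = -40*(-4/161)*0 = (160/161)*0 = 0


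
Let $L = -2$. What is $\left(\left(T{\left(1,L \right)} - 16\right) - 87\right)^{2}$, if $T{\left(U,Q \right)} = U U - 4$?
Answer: $11236$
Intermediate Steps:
$T{\left(U,Q \right)} = -4 + U^{2}$ ($T{\left(U,Q \right)} = U^{2} - 4 = -4 + U^{2}$)
$\left(\left(T{\left(1,L \right)} - 16\right) - 87\right)^{2} = \left(\left(\left(-4 + 1^{2}\right) - 16\right) - 87\right)^{2} = \left(\left(\left(-4 + 1\right) - 16\right) - 87\right)^{2} = \left(\left(-3 - 16\right) - 87\right)^{2} = \left(-19 - 87\right)^{2} = \left(-106\right)^{2} = 11236$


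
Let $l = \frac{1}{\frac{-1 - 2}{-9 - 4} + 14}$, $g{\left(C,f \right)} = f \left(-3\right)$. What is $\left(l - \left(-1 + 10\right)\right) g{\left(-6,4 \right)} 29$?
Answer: $\frac{574896}{185} \approx 3107.5$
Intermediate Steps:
$g{\left(C,f \right)} = - 3 f$
$l = \frac{13}{185}$ ($l = \frac{1}{- \frac{3}{-13} + 14} = \frac{1}{\left(-3\right) \left(- \frac{1}{13}\right) + 14} = \frac{1}{\frac{3}{13} + 14} = \frac{1}{\frac{185}{13}} = \frac{13}{185} \approx 0.07027$)
$\left(l - \left(-1 + 10\right)\right) g{\left(-6,4 \right)} 29 = \left(\frac{13}{185} - \left(-1 + 10\right)\right) \left(\left(-3\right) 4\right) 29 = \left(\frac{13}{185} - 9\right) \left(-12\right) 29 = \left(- \frac{1652}{185}\right) \left(-12\right) 29 = \frac{19824}{185} \cdot 29 = \frac{574896}{185}$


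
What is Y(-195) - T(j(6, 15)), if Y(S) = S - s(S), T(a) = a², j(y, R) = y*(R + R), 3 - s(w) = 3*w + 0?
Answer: -33183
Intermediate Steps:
s(w) = 3 - 3*w (s(w) = 3 - (3*w + 0) = 3 - 3*w)
j(y, R) = 2*R*y (j(y, R) = y*(2*R) = 2*R*y)
Y(S) = -3 + 4*S (Y(S) = S - (3 - 3*S) = S + (-3 + 3*S) = -3 + 4*S)
Y(-195) - T(j(6, 15)) = (-3 + 4*(-195)) - (2*15*6)² = (-3 - 780) - 1*180² = -783 - 1*32400 = -783 - 32400 = -33183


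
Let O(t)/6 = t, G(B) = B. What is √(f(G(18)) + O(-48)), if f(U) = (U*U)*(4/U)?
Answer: 6*I*√6 ≈ 14.697*I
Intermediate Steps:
O(t) = 6*t
f(U) = 4*U (f(U) = U²*(4/U) = 4*U)
√(f(G(18)) + O(-48)) = √(4*18 + 6*(-48)) = √(72 - 288) = √(-216) = 6*I*√6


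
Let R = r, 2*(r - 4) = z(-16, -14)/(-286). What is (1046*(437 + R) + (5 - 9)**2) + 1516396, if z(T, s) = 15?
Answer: 565613783/286 ≈ 1.9777e+6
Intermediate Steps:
r = 2273/572 (r = 4 + (15/(-286))/2 = 4 + (15*(-1/286))/2 = 4 + (1/2)*(-15/286) = 4 - 15/572 = 2273/572 ≈ 3.9738)
R = 2273/572 ≈ 3.9738
(1046*(437 + R) + (5 - 9)**2) + 1516396 = (1046*(437 + 2273/572) + (5 - 9)**2) + 1516396 = (1046*(252237/572) + (-4)**2) + 1516396 = (131919951/286 + 16) + 1516396 = 131924527/286 + 1516396 = 565613783/286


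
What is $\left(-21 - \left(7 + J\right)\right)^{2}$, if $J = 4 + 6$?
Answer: $1444$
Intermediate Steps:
$J = 10$
$\left(-21 - \left(7 + J\right)\right)^{2} = \left(-21 - 17\right)^{2} = \left(-38\right)^{2} = 1444$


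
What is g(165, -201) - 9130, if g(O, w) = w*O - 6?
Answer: -42301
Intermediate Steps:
g(O, w) = -6 + O*w (g(O, w) = O*w - 6 = -6 + O*w)
g(165, -201) - 9130 = (-6 + 165*(-201)) - 9130 = (-6 - 33165) - 9130 = -33171 - 9130 = -42301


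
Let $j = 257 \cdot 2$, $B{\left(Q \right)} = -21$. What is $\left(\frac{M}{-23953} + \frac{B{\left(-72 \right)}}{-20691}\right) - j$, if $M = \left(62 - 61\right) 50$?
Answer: $- \frac{84914951453}{165203841} \approx -514.0$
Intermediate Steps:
$M = 50$ ($M = 1 \cdot 50 = 50$)
$j = 514$
$\left(\frac{M}{-23953} + \frac{B{\left(-72 \right)}}{-20691}\right) - j = \left(\frac{50}{-23953} - \frac{21}{-20691}\right) - 514 = \left(50 \left(- \frac{1}{23953}\right) - - \frac{7}{6897}\right) - 514 = \left(- \frac{50}{23953} + \frac{7}{6897}\right) - 514 = - \frac{177179}{165203841} - 514 = - \frac{84914951453}{165203841}$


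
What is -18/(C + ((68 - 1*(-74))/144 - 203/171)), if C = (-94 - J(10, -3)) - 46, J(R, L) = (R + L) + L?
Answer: 24624/197267 ≈ 0.12483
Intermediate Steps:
J(R, L) = R + 2*L (J(R, L) = (L + R) + L = R + 2*L)
C = -144 (C = (-94 - (10 + 2*(-3))) - 46 = (-94 - (10 - 6)) - 46 = (-94 - 1*4) - 46 = (-94 - 4) - 46 = -98 - 46 = -144)
-18/(C + ((68 - 1*(-74))/144 - 203/171)) = -18/(-144 + ((68 - 1*(-74))/144 - 203/171)) = -18/(-144 + ((68 + 74)*(1/144) - 203*1/171)) = -18/(-144 + (142*(1/144) - 203/171)) = -18/(-144 + (71/72 - 203/171)) = -18/(-144 - 275/1368) = -18/(-197267/1368) = -18*(-1368/197267) = 24624/197267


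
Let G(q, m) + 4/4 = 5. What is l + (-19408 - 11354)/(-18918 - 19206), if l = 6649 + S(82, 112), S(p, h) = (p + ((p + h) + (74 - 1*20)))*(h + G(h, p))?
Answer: 95161331/2118 ≈ 44930.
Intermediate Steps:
G(q, m) = 4 (G(q, m) = -1 + 5 = 4)
S(p, h) = (4 + h)*(54 + h + 2*p) (S(p, h) = (p + ((p + h) + (74 - 1*20)))*(h + 4) = (p + ((h + p) + (74 - 20)))*(4 + h) = (p + ((h + p) + 54))*(4 + h) = (p + (54 + h + p))*(4 + h) = (54 + h + 2*p)*(4 + h) = (4 + h)*(54 + h + 2*p))
l = 44929 (l = 6649 + (216 + 112**2 + 8*82 + 58*112 + 2*112*82) = 6649 + (216 + 12544 + 656 + 6496 + 18368) = 6649 + 38280 = 44929)
l + (-19408 - 11354)/(-18918 - 19206) = 44929 + (-19408 - 11354)/(-18918 - 19206) = 44929 - 30762/(-38124) = 44929 - 30762*(-1/38124) = 44929 + 1709/2118 = 95161331/2118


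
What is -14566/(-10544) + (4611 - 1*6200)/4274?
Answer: 11375167/11266264 ≈ 1.0097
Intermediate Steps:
-14566/(-10544) + (4611 - 1*6200)/4274 = -14566*(-1/10544) + (4611 - 6200)*(1/4274) = 7283/5272 - 1589*1/4274 = 7283/5272 - 1589/4274 = 11375167/11266264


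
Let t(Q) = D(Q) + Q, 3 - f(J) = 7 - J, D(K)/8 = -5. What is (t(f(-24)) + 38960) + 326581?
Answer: 365473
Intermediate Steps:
D(K) = -40 (D(K) = 8*(-5) = -40)
f(J) = -4 + J (f(J) = 3 - (7 - J) = 3 + (-7 + J) = -4 + J)
t(Q) = -40 + Q
(t(f(-24)) + 38960) + 326581 = ((-40 + (-4 - 24)) + 38960) + 326581 = ((-40 - 28) + 38960) + 326581 = (-68 + 38960) + 326581 = 38892 + 326581 = 365473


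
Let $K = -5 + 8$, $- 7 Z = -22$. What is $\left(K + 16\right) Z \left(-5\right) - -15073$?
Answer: $\frac{103421}{7} \approx 14774.0$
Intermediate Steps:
$Z = \frac{22}{7}$ ($Z = \left(- \frac{1}{7}\right) \left(-22\right) = \frac{22}{7} \approx 3.1429$)
$K = 3$
$\left(K + 16\right) Z \left(-5\right) - -15073 = \left(3 + 16\right) \frac{22}{7} \left(-5\right) - -15073 = 19 \cdot \frac{22}{7} \left(-5\right) + 15073 = \frac{418}{7} \left(-5\right) + 15073 = - \frac{2090}{7} + 15073 = \frac{103421}{7}$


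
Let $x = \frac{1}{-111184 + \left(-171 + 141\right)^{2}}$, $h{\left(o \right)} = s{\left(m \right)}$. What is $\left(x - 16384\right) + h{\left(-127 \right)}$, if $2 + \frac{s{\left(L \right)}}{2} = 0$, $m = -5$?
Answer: $- \frac{1807334193}{110284} \approx -16388.0$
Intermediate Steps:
$s{\left(L \right)} = -4$ ($s{\left(L \right)} = -4 + 2 \cdot 0 = -4 + 0 = -4$)
$h{\left(o \right)} = -4$
$x = - \frac{1}{110284}$ ($x = \frac{1}{-111184 + \left(-30\right)^{2}} = \frac{1}{-111184 + 900} = \frac{1}{-110284} = - \frac{1}{110284} \approx -9.0675 \cdot 10^{-6}$)
$\left(x - 16384\right) + h{\left(-127 \right)} = \left(- \frac{1}{110284} - 16384\right) - 4 = - \frac{1806893057}{110284} - 4 = - \frac{1807334193}{110284}$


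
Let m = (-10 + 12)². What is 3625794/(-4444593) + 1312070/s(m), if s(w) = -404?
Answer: -972180326381/299269262 ≈ -3248.5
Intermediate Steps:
m = 4 (m = 2² = 4)
3625794/(-4444593) + 1312070/s(m) = 3625794/(-4444593) + 1312070/(-404) = 3625794*(-1/4444593) + 1312070*(-1/404) = -1208598/1481531 - 656035/202 = -972180326381/299269262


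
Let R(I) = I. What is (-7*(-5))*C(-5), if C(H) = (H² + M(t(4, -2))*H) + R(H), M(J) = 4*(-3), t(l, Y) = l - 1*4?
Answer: 2800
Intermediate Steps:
t(l, Y) = -4 + l (t(l, Y) = l - 4 = -4 + l)
M(J) = -12
C(H) = H² - 11*H (C(H) = (H² - 12*H) + H = H² - 11*H)
(-7*(-5))*C(-5) = (-7*(-5))*(-5*(-11 - 5)) = 35*(-5*(-16)) = 35*80 = 2800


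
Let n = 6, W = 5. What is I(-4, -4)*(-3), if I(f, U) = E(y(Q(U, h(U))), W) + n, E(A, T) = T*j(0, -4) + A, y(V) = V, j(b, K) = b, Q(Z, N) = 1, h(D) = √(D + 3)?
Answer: -21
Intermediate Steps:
h(D) = √(3 + D)
E(A, T) = A (E(A, T) = T*0 + A = 0 + A = A)
I(f, U) = 7 (I(f, U) = 1 + 6 = 7)
I(-4, -4)*(-3) = 7*(-3) = -21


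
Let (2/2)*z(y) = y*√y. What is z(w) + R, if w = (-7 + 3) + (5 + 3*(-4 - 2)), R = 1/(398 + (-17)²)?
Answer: 1/687 - 17*I*√17 ≈ 0.0014556 - 70.093*I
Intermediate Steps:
R = 1/687 (R = 1/(398 + 289) = 1/687 ≈ 0.0014556)
w = -17 (w = -4 + (5 + 3*(-6)) = -4 + (5 - 18) = -4 - 13 = -17)
z(y) = y^(3/2) (z(y) = y*√y = y^(3/2))
z(w) + R = (-17)^(3/2) + 1/687 = -17*I*√17 + 1/687 = 1/687 - 17*I*√17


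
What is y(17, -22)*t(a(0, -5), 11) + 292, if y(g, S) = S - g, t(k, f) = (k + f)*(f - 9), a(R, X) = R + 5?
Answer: -956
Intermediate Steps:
a(R, X) = 5 + R
t(k, f) = (-9 + f)*(f + k) (t(k, f) = (f + k)*(-9 + f) = (-9 + f)*(f + k))
y(17, -22)*t(a(0, -5), 11) + 292 = (-22 - 1*17)*(11**2 - 9*11 - 9*(5 + 0) + 11*(5 + 0)) + 292 = (-22 - 17)*(121 - 99 - 9*5 + 11*5) + 292 = -39*(121 - 99 - 45 + 55) + 292 = -39*32 + 292 = -1248 + 292 = -956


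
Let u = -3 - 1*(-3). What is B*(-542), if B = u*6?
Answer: 0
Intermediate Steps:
u = 0 (u = -3 + 3 = 0)
B = 0 (B = 0*6 = 0)
B*(-542) = 0*(-542) = 0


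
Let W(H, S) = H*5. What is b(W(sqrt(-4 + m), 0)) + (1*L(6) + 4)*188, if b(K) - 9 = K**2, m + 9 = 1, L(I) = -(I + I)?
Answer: -1795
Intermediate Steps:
L(I) = -2*I
m = -8 (m = -9 + 1 = -8)
W(H, S) = 5*H
b(K) = 9 + K**2
b(W(sqrt(-4 + m), 0)) + (1*L(6) + 4)*188 = (9 + (5*sqrt(-4 - 8))**2) + (1*(-2*6) + 4)*188 = (9 + (5*sqrt(-12))**2) + (1*(-12) + 4)*188 = (9 + (5*(2*I*sqrt(3)))**2) + (-12 + 4)*188 = (9 + (10*I*sqrt(3))**2) - 8*188 = (9 - 300) - 1504 = -291 - 1504 = -1795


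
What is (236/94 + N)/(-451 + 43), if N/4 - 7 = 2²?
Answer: -1093/9588 ≈ -0.11400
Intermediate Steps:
N = 44 (N = 28 + 4*2² = 28 + 4*4 = 28 + 16 = 44)
(236/94 + N)/(-451 + 43) = (236/94 + 44)/(-451 + 43) = (236*(1/94) + 44)/(-408) = (118/47 + 44)*(-1/408) = (2186/47)*(-1/408) = -1093/9588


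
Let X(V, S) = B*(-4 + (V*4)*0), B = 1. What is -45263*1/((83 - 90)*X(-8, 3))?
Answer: -45263/28 ≈ -1616.5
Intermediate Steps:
X(V, S) = -4 (X(V, S) = 1*(-4 + (V*4)*0) = 1*(-4 + (4*V)*0) = 1*(-4 + 0) = 1*(-4) = -4)
-45263*1/((83 - 90)*X(-8, 3)) = -45263*(-1/(4*(83 - 90))) = -45263/((-4*(-7))) = -45263/28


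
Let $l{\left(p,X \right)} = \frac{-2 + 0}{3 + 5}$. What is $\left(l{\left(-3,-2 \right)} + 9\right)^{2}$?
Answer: $\frac{1225}{16} \approx 76.563$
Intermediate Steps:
$l{\left(p,X \right)} = - \frac{1}{4}$ ($l{\left(p,X \right)} = - \frac{2}{8} = \left(-2\right) \frac{1}{8} = - \frac{1}{4}$)
$\left(l{\left(-3,-2 \right)} + 9\right)^{2} = \left(- \frac{1}{4} + 9\right)^{2} = \left(\frac{35}{4}\right)^{2} = \frac{1225}{16}$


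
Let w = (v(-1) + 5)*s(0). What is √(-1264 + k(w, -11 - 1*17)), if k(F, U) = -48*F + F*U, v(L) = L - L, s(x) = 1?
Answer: 2*I*√411 ≈ 40.546*I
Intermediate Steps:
v(L) = 0
w = 5 (w = (0 + 5)*1 = 5*1 = 5)
√(-1264 + k(w, -11 - 1*17)) = √(-1264 + 5*(-48 + (-11 - 1*17))) = √(-1264 + 5*(-48 + (-11 - 17))) = √(-1264 + 5*(-48 - 28)) = √(-1264 + 5*(-76)) = √(-1264 - 380) = √(-1644) = 2*I*√411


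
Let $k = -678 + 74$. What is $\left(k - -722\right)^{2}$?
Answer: $13924$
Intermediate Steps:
$k = -604$
$\left(k - -722\right)^{2} = \left(-604 - -722\right)^{2} = \left(-604 + 722\right)^{2} = 118^{2} = 13924$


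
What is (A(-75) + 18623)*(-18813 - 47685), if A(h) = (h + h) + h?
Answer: -1223430204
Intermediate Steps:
A(h) = 3*h (A(h) = 2*h + h = 3*h)
(A(-75) + 18623)*(-18813 - 47685) = (3*(-75) + 18623)*(-18813 - 47685) = (-225 + 18623)*(-66498) = 18398*(-66498) = -1223430204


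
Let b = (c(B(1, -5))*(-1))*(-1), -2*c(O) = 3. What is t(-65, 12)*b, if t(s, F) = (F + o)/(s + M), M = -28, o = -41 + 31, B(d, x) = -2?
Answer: 1/31 ≈ 0.032258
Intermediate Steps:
c(O) = -3/2 (c(O) = -½*3 = -3/2)
o = -10
t(s, F) = (-10 + F)/(-28 + s) (t(s, F) = (F - 10)/(s - 28) = (-10 + F)/(-28 + s))
b = -3/2 (b = -3/2*(-1)*(-1) = (3/2)*(-1) = -3/2 ≈ -1.5000)
t(-65, 12)*b = ((-10 + 12)/(-28 - 65))*(-3/2) = (2/(-93))*(-3/2) = -1/93*2*(-3/2) = -2/93*(-3/2) = 1/31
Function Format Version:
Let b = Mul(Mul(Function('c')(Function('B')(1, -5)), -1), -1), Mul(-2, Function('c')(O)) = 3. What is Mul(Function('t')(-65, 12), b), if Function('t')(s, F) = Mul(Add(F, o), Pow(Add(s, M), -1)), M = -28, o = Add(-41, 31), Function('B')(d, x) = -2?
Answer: Rational(1, 31) ≈ 0.032258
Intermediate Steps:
Function('c')(O) = Rational(-3, 2) (Function('c')(O) = Mul(Rational(-1, 2), 3) = Rational(-3, 2))
o = -10
Function('t')(s, F) = Mul(Pow(Add(-28, s), -1), Add(-10, F)) (Function('t')(s, F) = Mul(Add(F, -10), Pow(Add(s, -28), -1)) = Mul(Add(-10, F), Pow(Add(-28, s), -1)) = Mul(Pow(Add(-28, s), -1), Add(-10, F)))
b = Rational(-3, 2) (b = Mul(Mul(Rational(-3, 2), -1), -1) = Mul(Rational(3, 2), -1) = Rational(-3, 2) ≈ -1.5000)
Mul(Function('t')(-65, 12), b) = Mul(Mul(Pow(Add(-28, -65), -1), Add(-10, 12)), Rational(-3, 2)) = Mul(Mul(Pow(-93, -1), 2), Rational(-3, 2)) = Mul(Mul(Rational(-1, 93), 2), Rational(-3, 2)) = Mul(Rational(-2, 93), Rational(-3, 2)) = Rational(1, 31)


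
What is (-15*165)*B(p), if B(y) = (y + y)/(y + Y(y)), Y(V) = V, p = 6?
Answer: -2475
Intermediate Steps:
B(y) = 1 (B(y) = (y + y)/(y + y) = (2*y)/((2*y)) = (2*y)*(1/(2*y)) = 1)
(-15*165)*B(p) = -15*165*1 = -2475*1 = -2475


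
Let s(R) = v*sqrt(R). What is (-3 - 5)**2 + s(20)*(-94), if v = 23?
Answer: 64 - 4324*sqrt(5) ≈ -9604.8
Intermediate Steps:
s(R) = 23*sqrt(R)
(-3 - 5)**2 + s(20)*(-94) = (-3 - 5)**2 + (23*sqrt(20))*(-94) = (-8)**2 + (23*(2*sqrt(5)))*(-94) = 64 + (46*sqrt(5))*(-94) = 64 - 4324*sqrt(5)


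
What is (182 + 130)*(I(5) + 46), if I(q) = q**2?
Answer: 22152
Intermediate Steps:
(182 + 130)*(I(5) + 46) = (182 + 130)*(5**2 + 46) = 312*(25 + 46) = 312*71 = 22152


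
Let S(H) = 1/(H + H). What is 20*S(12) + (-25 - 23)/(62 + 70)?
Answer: 31/66 ≈ 0.46970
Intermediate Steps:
S(H) = 1/(2*H)
20*S(12) + (-25 - 23)/(62 + 70) = 20*((½)/12) + (-25 - 23)/(62 + 70) = 20*((½)*(1/12)) - 48/132 = 20*(1/24) - 48*1/132 = ⅚ - 4/11 = 31/66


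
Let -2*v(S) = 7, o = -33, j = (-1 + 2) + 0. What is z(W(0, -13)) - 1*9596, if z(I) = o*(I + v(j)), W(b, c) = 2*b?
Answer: -18961/2 ≈ -9480.5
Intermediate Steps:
j = 1 (j = 1 + 0 = 1)
v(S) = -7/2 (v(S) = -½*7 = -7/2)
z(I) = 231/2 - 33*I (z(I) = -33*(I - 7/2) = -33*(-7/2 + I) = 231/2 - 33*I)
z(W(0, -13)) - 1*9596 = (231/2 - 66*0) - 1*9596 = (231/2 - 33*0) - 9596 = (231/2 + 0) - 9596 = 231/2 - 9596 = -18961/2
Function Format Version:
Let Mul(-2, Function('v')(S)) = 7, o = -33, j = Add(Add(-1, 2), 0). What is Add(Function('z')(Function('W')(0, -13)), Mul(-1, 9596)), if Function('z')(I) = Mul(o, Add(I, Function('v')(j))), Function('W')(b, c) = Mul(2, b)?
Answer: Rational(-18961, 2) ≈ -9480.5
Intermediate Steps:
j = 1 (j = Add(1, 0) = 1)
Function('v')(S) = Rational(-7, 2) (Function('v')(S) = Mul(Rational(-1, 2), 7) = Rational(-7, 2))
Function('z')(I) = Add(Rational(231, 2), Mul(-33, I)) (Function('z')(I) = Mul(-33, Add(I, Rational(-7, 2))) = Mul(-33, Add(Rational(-7, 2), I)) = Add(Rational(231, 2), Mul(-33, I)))
Add(Function('z')(Function('W')(0, -13)), Mul(-1, 9596)) = Add(Add(Rational(231, 2), Mul(-33, Mul(2, 0))), Mul(-1, 9596)) = Add(Add(Rational(231, 2), Mul(-33, 0)), -9596) = Add(Add(Rational(231, 2), 0), -9596) = Add(Rational(231, 2), -9596) = Rational(-18961, 2)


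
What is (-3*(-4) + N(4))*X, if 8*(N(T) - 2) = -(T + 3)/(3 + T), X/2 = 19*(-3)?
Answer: -6327/4 ≈ -1581.8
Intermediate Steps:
X = -114 (X = 2*(19*(-3)) = 2*(-57) = -114)
N(T) = 15/8 (N(T) = 2 + (-(T + 3)/(3 + T))/8 = 2 + (-(3 + T)/(3 + T))/8 = 2 + (-1*1)/8 = 2 + (1/8)*(-1) = 2 - 1/8 = 15/8)
(-3*(-4) + N(4))*X = (-3*(-4) + 15/8)*(-114) = (12 + 15/8)*(-114) = (111/8)*(-114) = -6327/4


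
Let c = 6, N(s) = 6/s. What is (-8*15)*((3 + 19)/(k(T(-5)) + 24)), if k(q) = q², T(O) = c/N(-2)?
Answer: -660/7 ≈ -94.286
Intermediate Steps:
T(O) = -2 (T(O) = 6/((6/(-2))) = 6/((6*(-½))) = 6/(-3) = 6*(-⅓) = -2)
(-8*15)*((3 + 19)/(k(T(-5)) + 24)) = (-8*15)*((3 + 19)/((-2)² + 24)) = -2640/(4 + 24) = -2640/28 = -120*11/14 = -660/7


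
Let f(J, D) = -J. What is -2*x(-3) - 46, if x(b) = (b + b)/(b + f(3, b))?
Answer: -48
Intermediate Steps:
x(b) = 2*b/(-3 + b) (x(b) = (b + b)/(b - 1*3) = (2*b)/(b - 3) = (2*b)/(-3 + b) = 2*b/(-3 + b))
-2*x(-3) - 46 = -4*(-3)/(-3 - 3) - 46 = -4*(-3)/(-6) - 46 = -4*(-3)*(-1)/6 - 46 = -2*1 - 46 = -2 - 46 = -48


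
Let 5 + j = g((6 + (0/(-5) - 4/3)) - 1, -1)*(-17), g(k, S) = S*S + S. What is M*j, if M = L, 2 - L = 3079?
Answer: 15385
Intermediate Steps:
L = -3077 (L = 2 - 1*3079 = 2 - 3079 = -3077)
M = -3077
g(k, S) = S + S**2 (g(k, S) = S**2 + S = S + S**2)
j = -5 (j = -5 - (1 - 1)*(-17) = -5 - 1*0*(-17) = -5 + 0*(-17) = -5 + 0 = -5)
M*j = -3077*(-5) = 15385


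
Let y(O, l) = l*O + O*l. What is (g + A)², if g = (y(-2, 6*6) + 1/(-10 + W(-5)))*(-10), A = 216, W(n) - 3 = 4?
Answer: 24780484/9 ≈ 2.7534e+6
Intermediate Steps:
W(n) = 7 (W(n) = 3 + 4 = 7)
y(O, l) = 2*O*l (y(O, l) = O*l + O*l = 2*O*l)
g = 4330/3 (g = (2*(-2)*(6*6) + 1/(-10 + 7))*(-10) = (2*(-2)*36 + 1/(-3))*(-10) = (-144 - ⅓)*(-10) = -433/3*(-10) = 4330/3 ≈ 1443.3)
(g + A)² = (4330/3 + 216)² = (4978/3)² = 24780484/9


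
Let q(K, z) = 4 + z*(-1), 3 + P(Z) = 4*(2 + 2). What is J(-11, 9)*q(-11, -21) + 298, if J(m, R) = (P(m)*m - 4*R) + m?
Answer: -4452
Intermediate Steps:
P(Z) = 13 (P(Z) = -3 + 4*(2 + 2) = -3 + 4*4 = -3 + 16 = 13)
q(K, z) = 4 - z
J(m, R) = -4*R + 14*m (J(m, R) = (13*m - 4*R) + m = (-4*R + 13*m) + m = -4*R + 14*m)
J(-11, 9)*q(-11, -21) + 298 = (-4*9 + 14*(-11))*(4 - 1*(-21)) + 298 = (-36 - 154)*(4 + 21) + 298 = -190*25 + 298 = -4750 + 298 = -4452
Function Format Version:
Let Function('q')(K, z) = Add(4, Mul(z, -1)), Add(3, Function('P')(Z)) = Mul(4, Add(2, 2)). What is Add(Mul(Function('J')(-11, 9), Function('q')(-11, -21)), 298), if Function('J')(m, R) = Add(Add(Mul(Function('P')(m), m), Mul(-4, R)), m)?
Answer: -4452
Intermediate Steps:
Function('P')(Z) = 13 (Function('P')(Z) = Add(-3, Mul(4, Add(2, 2))) = Add(-3, Mul(4, 4)) = Add(-3, 16) = 13)
Function('q')(K, z) = Add(4, Mul(-1, z))
Function('J')(m, R) = Add(Mul(-4, R), Mul(14, m)) (Function('J')(m, R) = Add(Add(Mul(13, m), Mul(-4, R)), m) = Add(Add(Mul(-4, R), Mul(13, m)), m) = Add(Mul(-4, R), Mul(14, m)))
Add(Mul(Function('J')(-11, 9), Function('q')(-11, -21)), 298) = Add(Mul(Add(Mul(-4, 9), Mul(14, -11)), Add(4, Mul(-1, -21))), 298) = Add(Mul(Add(-36, -154), Add(4, 21)), 298) = Add(Mul(-190, 25), 298) = Add(-4750, 298) = -4452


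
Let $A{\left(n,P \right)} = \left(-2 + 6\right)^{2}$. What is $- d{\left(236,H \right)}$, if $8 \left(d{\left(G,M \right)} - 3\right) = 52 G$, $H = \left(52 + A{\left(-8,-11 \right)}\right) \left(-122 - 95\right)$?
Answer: $-1537$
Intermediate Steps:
$A{\left(n,P \right)} = 16$ ($A{\left(n,P \right)} = 4^{2} = 16$)
$H = -14756$ ($H = \left(52 + 16\right) \left(-122 - 95\right) = 68 \left(-217\right) = -14756$)
$d{\left(G,M \right)} = 3 + \frac{13 G}{2}$ ($d{\left(G,M \right)} = 3 + \frac{52 G}{8} = 3 + \frac{13 G}{2}$)
$- d{\left(236,H \right)} = - (3 + \frac{13}{2} \cdot 236) = - (3 + 1534) = \left(-1\right) 1537 = -1537$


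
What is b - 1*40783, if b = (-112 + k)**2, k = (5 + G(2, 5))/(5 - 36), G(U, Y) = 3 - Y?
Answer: -27116838/961 ≈ -28217.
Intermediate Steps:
k = -3/31 (k = (5 + (3 - 1*5))/(5 - 36) = (5 + (3 - 5))/(-31) = (5 - 2)*(-1/31) = 3*(-1/31) = -3/31 ≈ -0.096774)
b = 12075625/961 (b = (-112 - 3/31)**2 = (-3475/31)**2 = 12075625/961 ≈ 12566.)
b - 1*40783 = 12075625/961 - 1*40783 = 12075625/961 - 40783 = -27116838/961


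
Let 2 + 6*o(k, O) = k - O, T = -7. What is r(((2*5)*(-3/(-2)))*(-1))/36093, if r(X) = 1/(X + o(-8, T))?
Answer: -2/1118883 ≈ -1.7875e-6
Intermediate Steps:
o(k, O) = -⅓ - O/6 + k/6 (o(k, O) = -⅓ + (k - O)/6 = -⅓ + (-O/6 + k/6) = -⅓ - O/6 + k/6)
r(X) = 1/(-½ + X) (r(X) = 1/(X + (-⅓ - ⅙*(-7) + (⅙)*(-8))) = 1/(X + (-⅓ + 7/6 - 4/3)) = 1/(X - ½) = 1/(-½ + X))
r(((2*5)*(-3/(-2)))*(-1))/36093 = (2/(-1 + 2*(((2*5)*(-3/(-2)))*(-1))))/36093 = (2/(-1 + 2*((10*(-3*(-½)))*(-1))))*(1/36093) = (2/(-1 + 2*((10*(3/2))*(-1))))*(1/36093) = (2/(-1 + 2*(15*(-1))))*(1/36093) = (2/(-1 + 2*(-15)))*(1/36093) = (2/(-1 - 30))*(1/36093) = (2/(-31))*(1/36093) = (2*(-1/31))*(1/36093) = -2/31*1/36093 = -2/1118883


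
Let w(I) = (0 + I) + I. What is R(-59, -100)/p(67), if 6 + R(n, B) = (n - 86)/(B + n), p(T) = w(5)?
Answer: -809/1590 ≈ -0.50881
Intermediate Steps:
w(I) = 2*I (w(I) = I + I = 2*I)
p(T) = 10 (p(T) = 2*5 = 10)
R(n, B) = -6 + (-86 + n)/(B + n) (R(n, B) = -6 + (n - 86)/(B + n) = -6 + (-86 + n)/(B + n))
R(-59, -100)/p(67) = ((-86 - 6*(-100) - 5*(-59))/(-100 - 59))/10 = ((-86 + 600 + 295)/(-159))*(⅒) = -1/159*809*(⅒) = -809/159*⅒ = -809/1590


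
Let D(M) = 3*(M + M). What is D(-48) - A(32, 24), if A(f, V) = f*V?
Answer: -1056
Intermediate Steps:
D(M) = 6*M (D(M) = 3*(2*M) = 6*M)
A(f, V) = V*f
D(-48) - A(32, 24) = 6*(-48) - 24*32 = -288 - 1*768 = -288 - 768 = -1056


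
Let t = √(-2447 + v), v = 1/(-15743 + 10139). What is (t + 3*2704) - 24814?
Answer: -16702 + I*√19211897589/2802 ≈ -16702.0 + 49.467*I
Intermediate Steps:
v = -1/5604 (v = 1/(-5604) = -1/5604 ≈ -0.00017844)
t = I*√19211897589/2802 (t = √(-2447 - 1/5604) = √(-13712989/5604) = I*√19211897589/2802 ≈ 49.467*I)
(t + 3*2704) - 24814 = (I*√19211897589/2802 + 3*2704) - 24814 = (I*√19211897589/2802 + 8112) - 24814 = (8112 + I*√19211897589/2802) - 24814 = -16702 + I*√19211897589/2802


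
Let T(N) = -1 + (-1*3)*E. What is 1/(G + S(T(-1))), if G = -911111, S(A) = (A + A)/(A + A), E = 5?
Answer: -1/911110 ≈ -1.0976e-6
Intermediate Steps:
T(N) = -16 (T(N) = -1 - 1*3*5 = -1 - 3*5 = -1 - 15 = -16)
S(A) = 1 (S(A) = (2*A)/((2*A)) = (2*A)*(1/(2*A)) = 1)
1/(G + S(T(-1))) = 1/(-911111 + 1) = 1/(-911110) = -1/911110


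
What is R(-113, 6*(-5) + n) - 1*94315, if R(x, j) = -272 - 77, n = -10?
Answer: -94664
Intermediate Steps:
R(x, j) = -349
R(-113, 6*(-5) + n) - 1*94315 = -349 - 1*94315 = -349 - 94315 = -94664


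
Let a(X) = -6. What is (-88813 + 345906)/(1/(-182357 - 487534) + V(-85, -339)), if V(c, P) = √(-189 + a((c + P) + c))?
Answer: -172224286863/87507020616796 - 115371499750941933*I*√195/87507020616796 ≈ -0.0019681 - 18411.0*I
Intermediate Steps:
V(c, P) = I*√195 (V(c, P) = √(-189 - 6) = √(-195) = I*√195)
(-88813 + 345906)/(1/(-182357 - 487534) + V(-85, -339)) = (-88813 + 345906)/(1/(-182357 - 487534) + I*√195) = 257093/(1/(-669891) + I*√195) = 257093/(-1/669891 + I*√195)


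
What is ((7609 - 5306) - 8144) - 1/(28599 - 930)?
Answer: -161614630/27669 ≈ -5841.0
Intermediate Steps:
((7609 - 5306) - 8144) - 1/(28599 - 930) = (2303 - 8144) - 1/27669 = -5841 - 1*1/27669 = -5841 - 1/27669 = -161614630/27669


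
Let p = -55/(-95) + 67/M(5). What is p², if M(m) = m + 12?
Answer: 2131600/104329 ≈ 20.432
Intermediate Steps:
M(m) = 12 + m
p = 1460/323 (p = -55/(-95) + 67/(12 + 5) = -55*(-1/95) + 67/17 = 11/19 + 67*(1/17) = 11/19 + 67/17 = 1460/323 ≈ 4.5201)
p² = (1460/323)² = 2131600/104329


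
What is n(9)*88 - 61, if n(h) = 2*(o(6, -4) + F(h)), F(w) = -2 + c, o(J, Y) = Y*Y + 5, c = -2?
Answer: 2931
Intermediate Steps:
o(J, Y) = 5 + Y² (o(J, Y) = Y² + 5 = 5 + Y²)
F(w) = -4 (F(w) = -2 - 2 = -4)
n(h) = 34 (n(h) = 2*((5 + (-4)²) - 4) = 2*((5 + 16) - 4) = 2*(21 - 4) = 2*17 = 34)
n(9)*88 - 61 = 34*88 - 61 = 2992 - 61 = 2931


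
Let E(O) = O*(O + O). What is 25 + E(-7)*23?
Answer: 2279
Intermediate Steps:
E(O) = 2*O² (E(O) = O*(2*O) = 2*O²)
25 + E(-7)*23 = 25 + (2*(-7)²)*23 = 25 + (2*49)*23 = 25 + 98*23 = 25 + 2254 = 2279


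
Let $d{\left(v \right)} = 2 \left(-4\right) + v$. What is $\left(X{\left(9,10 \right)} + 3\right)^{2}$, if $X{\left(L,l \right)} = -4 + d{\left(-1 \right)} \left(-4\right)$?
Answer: $1225$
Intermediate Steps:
$d{\left(v \right)} = -8 + v$
$X{\left(L,l \right)} = 32$ ($X{\left(L,l \right)} = -4 + \left(-8 - 1\right) \left(-4\right) = -4 - -36 = -4 + 36 = 32$)
$\left(X{\left(9,10 \right)} + 3\right)^{2} = \left(32 + 3\right)^{2} = 35^{2} = 1225$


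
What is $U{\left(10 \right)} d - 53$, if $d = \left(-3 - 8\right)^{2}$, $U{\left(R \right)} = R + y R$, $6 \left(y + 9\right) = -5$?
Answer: $- \frac{32224}{3} \approx -10741.0$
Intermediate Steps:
$y = - \frac{59}{6}$ ($y = -9 + \frac{1}{6} \left(-5\right) = -9 - \frac{5}{6} = - \frac{59}{6} \approx -9.8333$)
$U{\left(R \right)} = - \frac{53 R}{6}$ ($U{\left(R \right)} = R - \frac{59 R}{6} = - \frac{53 R}{6}$)
$d = 121$ ($d = \left(-11\right)^{2} = 121$)
$U{\left(10 \right)} d - 53 = \left(- \frac{53}{6}\right) 10 \cdot 121 - 53 = \left(- \frac{265}{3}\right) 121 - 53 = - \frac{32065}{3} - 53 = - \frac{32224}{3}$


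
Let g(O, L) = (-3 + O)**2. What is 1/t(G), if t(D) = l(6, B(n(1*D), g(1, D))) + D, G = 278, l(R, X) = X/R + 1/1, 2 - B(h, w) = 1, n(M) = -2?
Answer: 6/1675 ≈ 0.0035821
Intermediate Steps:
B(h, w) = 1 (B(h, w) = 2 - 1*1 = 2 - 1 = 1)
l(R, X) = 1 + X/R (l(R, X) = X/R + 1*1 = X/R + 1 = 1 + X/R)
t(D) = 7/6 + D (t(D) = (6 + 1)/6 + D = (1/6)*7 + D = 7/6 + D)
1/t(G) = 1/(7/6 + 278) = 1/(1675/6) = 6/1675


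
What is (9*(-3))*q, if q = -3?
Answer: 81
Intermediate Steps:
(9*(-3))*q = (9*(-3))*(-3) = -27*(-3) = 81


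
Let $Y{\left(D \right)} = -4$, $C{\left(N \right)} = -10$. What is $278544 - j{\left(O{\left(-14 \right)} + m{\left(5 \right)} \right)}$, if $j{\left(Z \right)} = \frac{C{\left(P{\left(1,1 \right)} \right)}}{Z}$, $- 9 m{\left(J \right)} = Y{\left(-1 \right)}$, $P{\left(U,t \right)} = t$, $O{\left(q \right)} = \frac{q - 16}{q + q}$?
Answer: $\frac{53203164}{191} \approx 2.7855 \cdot 10^{5}$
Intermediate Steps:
$O{\left(q \right)} = \frac{-16 + q}{2 q}$
$m{\left(J \right)} = \frac{4}{9}$ ($m{\left(J \right)} = \left(- \frac{1}{9}\right) \left(-4\right) = \frac{4}{9}$)
$j{\left(Z \right)} = - \frac{10}{Z}$
$278544 - j{\left(O{\left(-14 \right)} + m{\left(5 \right)} \right)} = 278544 - - \frac{10}{\frac{-16 - 14}{2 \left(-14\right)} + \frac{4}{9}} = 278544 - - \frac{10}{\frac{1}{2} \left(- \frac{1}{14}\right) \left(-30\right) + \frac{4}{9}} = 278544 - - \frac{10}{\frac{15}{14} + \frac{4}{9}} = 278544 - - \frac{10}{\frac{191}{126}} = 278544 - \left(-10\right) \frac{126}{191} = 278544 - - \frac{1260}{191} = 278544 + \frac{1260}{191} = \frac{53203164}{191}$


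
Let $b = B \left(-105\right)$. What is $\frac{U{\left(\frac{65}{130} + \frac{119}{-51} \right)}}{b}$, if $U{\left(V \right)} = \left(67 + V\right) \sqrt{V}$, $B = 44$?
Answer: $- \frac{391 i \sqrt{66}}{166320} \approx - 0.019099 i$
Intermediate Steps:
$U{\left(V \right)} = \sqrt{V} \left(67 + V\right)$
$b = -4620$ ($b = 44 \left(-105\right) = -4620$)
$\frac{U{\left(\frac{65}{130} + \frac{119}{-51} \right)}}{b} = \frac{\sqrt{\frac{65}{130} + \frac{119}{-51}} \left(67 + \left(\frac{65}{130} + \frac{119}{-51}\right)\right)}{-4620} = \sqrt{65 \cdot \frac{1}{130} + 119 \left(- \frac{1}{51}\right)} \left(67 + \left(65 \cdot \frac{1}{130} + 119 \left(- \frac{1}{51}\right)\right)\right) \left(- \frac{1}{4620}\right) = \sqrt{\frac{1}{2} - \frac{7}{3}} \left(67 + \left(\frac{1}{2} - \frac{7}{3}\right)\right) \left(- \frac{1}{4620}\right) = \sqrt{- \frac{11}{6}} \left(67 - \frac{11}{6}\right) \left(- \frac{1}{4620}\right) = \frac{i \sqrt{66}}{6} \cdot \frac{391}{6} \left(- \frac{1}{4620}\right) = \frac{391 i \sqrt{66}}{36} \left(- \frac{1}{4620}\right) = - \frac{391 i \sqrt{66}}{166320}$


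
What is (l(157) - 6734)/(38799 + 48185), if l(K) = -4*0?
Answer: -3367/43492 ≈ -0.077417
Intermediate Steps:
l(K) = 0
(l(157) - 6734)/(38799 + 48185) = (0 - 6734)/(38799 + 48185) = -6734/86984 = -6734*1/86984 = -3367/43492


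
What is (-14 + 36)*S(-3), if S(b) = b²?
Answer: 198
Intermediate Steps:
(-14 + 36)*S(-3) = (-14 + 36)*(-3)² = 22*9 = 198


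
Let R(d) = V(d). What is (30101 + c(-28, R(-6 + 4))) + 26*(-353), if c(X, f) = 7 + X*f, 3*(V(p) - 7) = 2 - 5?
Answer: 20762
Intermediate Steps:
V(p) = 6 (V(p) = 7 + (2 - 5)/3 = 7 + (⅓)*(-3) = 7 - 1 = 6)
R(d) = 6
(30101 + c(-28, R(-6 + 4))) + 26*(-353) = (30101 + (7 - 28*6)) + 26*(-353) = (30101 + (7 - 168)) - 9178 = (30101 - 161) - 9178 = 29940 - 9178 = 20762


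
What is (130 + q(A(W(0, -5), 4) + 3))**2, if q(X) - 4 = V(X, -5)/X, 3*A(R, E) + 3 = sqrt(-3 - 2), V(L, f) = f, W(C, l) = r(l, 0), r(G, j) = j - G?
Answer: (-532741*I + 211452*sqrt(5))/(-31*I + 12*sqrt(5)) ≈ 17372.0 + 215.65*I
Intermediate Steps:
W(C, l) = -l (W(C, l) = 0 - l = -l)
A(R, E) = -1 + I*sqrt(5)/3 (A(R, E) = -1 + sqrt(-3 - 2)/3 = -1 + sqrt(-5)/3 = -1 + (I*sqrt(5))/3 = -1 + I*sqrt(5)/3)
q(X) = 4 - 5/X
(130 + q(A(W(0, -5), 4) + 3))**2 = (130 + (4 - 5/((-1 + I*sqrt(5)/3) + 3)))**2 = (130 + (4 - 5/(2 + I*sqrt(5)/3)))**2 = (134 - 5/(2 + I*sqrt(5)/3))**2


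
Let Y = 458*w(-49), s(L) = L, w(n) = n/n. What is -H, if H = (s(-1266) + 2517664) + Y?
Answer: -2516856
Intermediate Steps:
w(n) = 1
Y = 458 (Y = 458*1 = 458)
H = 2516856 (H = (-1266 + 2517664) + 458 = 2516398 + 458 = 2516856)
-H = -1*2516856 = -2516856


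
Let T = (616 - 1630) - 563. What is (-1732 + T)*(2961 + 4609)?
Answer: -25049130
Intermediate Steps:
T = -1577 (T = -1014 - 563 = -1577)
(-1732 + T)*(2961 + 4609) = (-1732 - 1577)*(2961 + 4609) = -3309*7570 = -25049130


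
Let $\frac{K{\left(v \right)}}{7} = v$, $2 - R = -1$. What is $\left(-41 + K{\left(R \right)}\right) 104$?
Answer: $-2080$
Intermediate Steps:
$R = 3$ ($R = 2 - -1 = 2 + 1 = 3$)
$K{\left(v \right)} = 7 v$
$\left(-41 + K{\left(R \right)}\right) 104 = \left(-41 + 7 \cdot 3\right) 104 = \left(-41 + 21\right) 104 = \left(-20\right) 104 = -2080$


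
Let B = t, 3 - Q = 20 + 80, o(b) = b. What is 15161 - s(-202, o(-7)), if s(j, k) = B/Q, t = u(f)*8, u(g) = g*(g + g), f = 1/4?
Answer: 1470618/97 ≈ 15161.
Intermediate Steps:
Q = -97 (Q = 3 - (20 + 80) = 3 - 1*100 = 3 - 100 = -97)
f = 1/4 ≈ 0.25000
u(g) = 2*g**2 (u(g) = g*(2*g) = 2*g**2)
t = 1 (t = (2*(1/4)**2)*8 = (2*(1/16))*8 = (1/8)*8 = 1)
B = 1
s(j, k) = -1/97 (s(j, k) = 1/(-97) = 1*(-1/97) = -1/97)
15161 - s(-202, o(-7)) = 15161 - 1*(-1/97) = 15161 + 1/97 = 1470618/97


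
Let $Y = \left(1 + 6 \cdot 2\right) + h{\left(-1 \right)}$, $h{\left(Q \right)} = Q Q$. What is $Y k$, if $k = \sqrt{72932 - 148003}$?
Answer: $14 i \sqrt{75071} \approx 3835.9 i$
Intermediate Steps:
$h{\left(Q \right)} = Q^{2}$
$k = i \sqrt{75071}$ ($k = \sqrt{-75071} = i \sqrt{75071} \approx 273.99 i$)
$Y = 14$ ($Y = \left(1 + 6 \cdot 2\right) + \left(-1\right)^{2} = \left(1 + 12\right) + 1 = 13 + 1 = 14$)
$Y k = 14 i \sqrt{75071}$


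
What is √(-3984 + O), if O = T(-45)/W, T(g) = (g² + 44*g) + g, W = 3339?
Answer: 4*I*√249 ≈ 63.119*I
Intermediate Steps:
T(g) = g² + 45*g
O = 0 (O = -45*(45 - 45)/3339 = -45*0*(1/3339) = 0*(1/3339) = 0)
√(-3984 + O) = √(-3984 + 0) = √(-3984) = 4*I*√249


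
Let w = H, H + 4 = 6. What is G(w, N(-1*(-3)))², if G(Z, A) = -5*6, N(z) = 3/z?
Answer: 900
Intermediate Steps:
H = 2 (H = -4 + 6 = 2)
w = 2
G(Z, A) = -30
G(w, N(-1*(-3)))² = (-30)² = 900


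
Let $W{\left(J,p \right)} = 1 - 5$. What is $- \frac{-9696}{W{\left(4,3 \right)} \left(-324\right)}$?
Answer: $\frac{202}{27} \approx 7.4815$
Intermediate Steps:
$W{\left(J,p \right)} = -4$
$- \frac{-9696}{W{\left(4,3 \right)} \left(-324\right)} = - \frac{-9696}{\left(-4\right) \left(-324\right)} = - \frac{-9696}{1296} = \left(-1\right) \left(- \frac{202}{27}\right) = \frac{202}{27}$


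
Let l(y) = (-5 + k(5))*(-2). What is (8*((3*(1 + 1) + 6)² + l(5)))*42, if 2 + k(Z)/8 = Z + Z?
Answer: 8736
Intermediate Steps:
k(Z) = -16 + 16*Z (k(Z) = -16 + 8*(Z + Z) = -16 + 8*(2*Z) = -16 + 16*Z)
l(y) = -118 (l(y) = (-5 + (-16 + 16*5))*(-2) = (-5 + (-16 + 80))*(-2) = (-5 + 64)*(-2) = 59*(-2) = -118)
(8*((3*(1 + 1) + 6)² + l(5)))*42 = (8*((3*(1 + 1) + 6)² - 118))*42 = (8*((3*2 + 6)² - 118))*42 = (8*((6 + 6)² - 118))*42 = (8*(12² - 118))*42 = (8*(144 - 118))*42 = (8*26)*42 = 208*42 = 8736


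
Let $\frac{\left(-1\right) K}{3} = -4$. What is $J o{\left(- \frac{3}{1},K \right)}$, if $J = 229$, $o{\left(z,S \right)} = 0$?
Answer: $0$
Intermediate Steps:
$K = 12$ ($K = \left(-3\right) \left(-4\right) = 12$)
$J o{\left(- \frac{3}{1},K \right)} = 229 \cdot 0 = 0$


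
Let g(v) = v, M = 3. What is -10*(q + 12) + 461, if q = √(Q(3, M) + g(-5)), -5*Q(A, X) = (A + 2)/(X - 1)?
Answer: 341 - 5*I*√22 ≈ 341.0 - 23.452*I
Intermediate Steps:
Q(A, X) = -(2 + A)/(5*(-1 + X)) (Q(A, X) = -(A + 2)/(5*(X - 1)) = -(2 + A)/(5*(-1 + X)))
q = I*√22/2 (q = √((-2 - 1*3)/(5*(-1 + 3)) - 5) = √((⅕)*(-2 - 3)/2 - 5) = √((⅕)*(½)*(-5) - 5) = √(-½ - 5) = √(-11/2) = I*√22/2 ≈ 2.3452*I)
-10*(q + 12) + 461 = -10*(I*√22/2 + 12) + 461 = -10*(12 + I*√22/2) + 461 = (-120 - 5*I*√22) + 461 = 341 - 5*I*√22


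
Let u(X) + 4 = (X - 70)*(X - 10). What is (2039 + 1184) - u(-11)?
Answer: 1526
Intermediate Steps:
u(X) = -4 + (-70 + X)*(-10 + X) (u(X) = -4 + (X - 70)*(X - 10) = -4 + (-70 + X)*(-10 + X))
(2039 + 1184) - u(-11) = (2039 + 1184) - (696 + (-11)**2 - 80*(-11)) = 3223 - (696 + 121 + 880) = 3223 - 1*1697 = 3223 - 1697 = 1526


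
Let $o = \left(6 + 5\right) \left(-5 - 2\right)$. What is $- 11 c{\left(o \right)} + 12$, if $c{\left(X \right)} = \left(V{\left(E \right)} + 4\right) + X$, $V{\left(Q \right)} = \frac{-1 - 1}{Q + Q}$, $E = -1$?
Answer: $804$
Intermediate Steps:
$V{\left(Q \right)} = - \frac{1}{Q}$ ($V{\left(Q \right)} = - \frac{2}{2 Q} = - 2 \frac{1}{2 Q} = - \frac{1}{Q}$)
$o = -77$ ($o = 11 \left(-7\right) = -77$)
$c{\left(X \right)} = 5 + X$ ($c{\left(X \right)} = \left(- \frac{1}{-1} + 4\right) + X = \left(\left(-1\right) \left(-1\right) + 4\right) + X = \left(1 + 4\right) + X = 5 + X$)
$- 11 c{\left(o \right)} + 12 = - 11 \left(5 - 77\right) + 12 = \left(-11\right) \left(-72\right) + 12 = 792 + 12 = 804$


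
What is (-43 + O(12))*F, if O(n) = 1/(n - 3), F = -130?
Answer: 50180/9 ≈ 5575.6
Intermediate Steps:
O(n) = 1/(-3 + n)
(-43 + O(12))*F = (-43 + 1/(-3 + 12))*(-130) = (-43 + 1/9)*(-130) = (-43 + ⅑)*(-130) = -386/9*(-130) = 50180/9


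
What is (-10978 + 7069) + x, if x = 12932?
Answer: 9023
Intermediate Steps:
(-10978 + 7069) + x = (-10978 + 7069) + 12932 = -3909 + 12932 = 9023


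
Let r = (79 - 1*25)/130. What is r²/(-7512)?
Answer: -243/10579400 ≈ -2.2969e-5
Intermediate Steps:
r = 27/65 (r = (79 - 25)*(1/130) = 54*(1/130) = 27/65 ≈ 0.41538)
r²/(-7512) = (27/65)²/(-7512) = (729/4225)*(-1/7512) = -243/10579400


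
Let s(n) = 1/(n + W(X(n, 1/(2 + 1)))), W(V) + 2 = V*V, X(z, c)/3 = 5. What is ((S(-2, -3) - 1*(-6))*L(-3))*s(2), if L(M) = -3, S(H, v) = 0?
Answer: -2/25 ≈ -0.080000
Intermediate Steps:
X(z, c) = 15 (X(z, c) = 3*5 = 15)
W(V) = -2 + V**2 (W(V) = -2 + V*V = -2 + V**2)
s(n) = 1/(223 + n) (s(n) = 1/(n + (-2 + 15**2)) = 1/(n + (-2 + 225)) = 1/(n + 223) = 1/(223 + n))
((S(-2, -3) - 1*(-6))*L(-3))*s(2) = ((0 - 1*(-6))*(-3))/(223 + 2) = ((0 + 6)*(-3))/225 = (6*(-3))*(1/225) = -18*1/225 = -2/25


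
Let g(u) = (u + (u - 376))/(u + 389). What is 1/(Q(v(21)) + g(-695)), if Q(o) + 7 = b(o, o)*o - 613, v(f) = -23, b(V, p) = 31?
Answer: -153/203066 ≈ -0.00075345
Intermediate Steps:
g(u) = (-376 + 2*u)/(389 + u) (g(u) = (u + (-376 + u))/(389 + u) = (-376 + 2*u)/(389 + u))
Q(o) = -620 + 31*o (Q(o) = -7 + (31*o - 613) = -7 + (-613 + 31*o) = -620 + 31*o)
1/(Q(v(21)) + g(-695)) = 1/((-620 + 31*(-23)) + 2*(-188 - 695)/(389 - 695)) = 1/((-620 - 713) + 2*(-883)/(-306)) = 1/(-1333 + 2*(-1/306)*(-883)) = 1/(-1333 + 883/153) = 1/(-203066/153) = -153/203066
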